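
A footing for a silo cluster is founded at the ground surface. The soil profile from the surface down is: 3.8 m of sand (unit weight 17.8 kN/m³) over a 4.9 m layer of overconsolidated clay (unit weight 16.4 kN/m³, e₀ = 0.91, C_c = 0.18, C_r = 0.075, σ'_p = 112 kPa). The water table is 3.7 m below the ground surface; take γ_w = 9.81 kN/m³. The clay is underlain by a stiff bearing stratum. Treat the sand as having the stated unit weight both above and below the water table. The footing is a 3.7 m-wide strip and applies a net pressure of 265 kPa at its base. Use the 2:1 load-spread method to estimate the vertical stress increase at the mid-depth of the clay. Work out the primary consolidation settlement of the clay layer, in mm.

Mid-depth of clay below the ground surface: z = 3.8 + 4.9/2 = 6.25 m.
Total vertical stress at mid-clay: σ_v = 17.8×3.8 + 16.4×2.45 = 107.82 kPa.
Pore pressure: u = 9.81×(6.25 − 3.7) = 25.015 kPa.
Initial effective stress: σ'_0 = σ_v − u = 107.82 − 25.015 = 82.805 kPa.
Stress increase at mid-clay by the 2:1 spreading method:
Δσ = qB/(B+z) = 265×3.7/(3.7+6.25) = 98.543 kPa
Final effective stress: σ'_f = 82.805 + 98.543 = 181.35 kPa.
σ'_f = 181.35 > σ'_p = 112 kPa, so the stress path crosses the preconsolidation pressure — recompression up to σ'_p, then virgin compression beyond:
S_c = H/(1+e₀)·[C_r·log₁₀(σ'_p/σ'_0) + C_c·log₁₀(σ'_f/σ'_p)]
    = 4.9/1.91 × [0.075×log₁₀(112/82.805) + 0.18×log₁₀(181.35/112)]
    = 2.5654 × [0.0098371 + 0.037674] = 0.1219 m

S_c ≈ 122 mm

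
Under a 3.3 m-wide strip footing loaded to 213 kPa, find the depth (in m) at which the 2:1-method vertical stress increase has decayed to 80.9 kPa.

z ≈ 5.39 m

2:1 spreading — at depth z the loaded area has grown by z in each plan dimension:
qB/(B+z) = Δσ_z ⇒ z = qB/Δσ_z − B = 213×3.3/80.9 − 3.3 = 5.389 m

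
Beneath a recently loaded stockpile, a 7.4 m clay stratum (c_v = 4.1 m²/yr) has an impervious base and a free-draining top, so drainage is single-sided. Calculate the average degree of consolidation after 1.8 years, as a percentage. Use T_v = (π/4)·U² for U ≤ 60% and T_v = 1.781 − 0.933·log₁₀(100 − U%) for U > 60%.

U ≈ 41.4 %

Drainage path length: H_d = H = 7.4 m (single drainage).
T_v = c_v·t/H_d² = 4.1×1.8/7.4² = 0.13477.
T_v = 0.13477 corresponds to the U ≤ 60% branch:
U = √(4T_v/π) = 0.4142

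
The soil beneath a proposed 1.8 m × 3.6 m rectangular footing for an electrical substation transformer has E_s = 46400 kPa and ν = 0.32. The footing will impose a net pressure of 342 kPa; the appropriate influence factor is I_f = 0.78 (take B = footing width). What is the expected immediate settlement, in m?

Immediate (elastic) settlement: S_e = q·B·(1−ν²)/E_s · I_f.
S_e = 342 × 1.8 × (1 − 0.32²) / 46400 × 0.78
    = 342 × 1.8 × 0.8976 / 46400 × 0.78
    = 0.009289 m

S_e ≈ 0.00929 m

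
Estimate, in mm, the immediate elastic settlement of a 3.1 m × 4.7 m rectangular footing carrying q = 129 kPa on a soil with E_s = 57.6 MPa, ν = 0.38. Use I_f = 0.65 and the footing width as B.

S_e ≈ 3.86 mm

Immediate (elastic) settlement: S_e = q·B·(1−ν²)/E_s · I_f.
E_s = 57.6 MPa = 57600 kPa.
S_e = 129 × 3.1 × (1 − 0.38²) / 57600 × 0.65
    = 129 × 3.1 × 0.8556 / 57600 × 0.65
    = 0.003861 m = 3.861 mm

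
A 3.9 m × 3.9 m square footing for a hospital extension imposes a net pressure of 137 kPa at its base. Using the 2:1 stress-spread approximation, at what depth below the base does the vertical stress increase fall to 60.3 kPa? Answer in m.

2:1 spreading — at depth z the loaded area has grown by z in each plan dimension:
qB²/(B+z)² = Δσ_z ⇒ z = B(√(q/Δσ_z) − 1) = 3.9×(√(137/60.3) − 1) = 1.978 m

z ≈ 1.98 m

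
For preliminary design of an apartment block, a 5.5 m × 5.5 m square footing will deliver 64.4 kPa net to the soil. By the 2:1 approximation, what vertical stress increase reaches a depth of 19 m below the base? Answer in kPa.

By the 2:1 method the load spreads at 1 horizontal : 2 vertical, so at depth z the loaded area has grown by z in each plan dimension:
Δσ = qBL/((B+z)(L+z)) = 64.4×5.5×5.5/((5.5+19)(5.5+19)) = 3.2455 kPa

Δσ_z ≈ 3.25 kPa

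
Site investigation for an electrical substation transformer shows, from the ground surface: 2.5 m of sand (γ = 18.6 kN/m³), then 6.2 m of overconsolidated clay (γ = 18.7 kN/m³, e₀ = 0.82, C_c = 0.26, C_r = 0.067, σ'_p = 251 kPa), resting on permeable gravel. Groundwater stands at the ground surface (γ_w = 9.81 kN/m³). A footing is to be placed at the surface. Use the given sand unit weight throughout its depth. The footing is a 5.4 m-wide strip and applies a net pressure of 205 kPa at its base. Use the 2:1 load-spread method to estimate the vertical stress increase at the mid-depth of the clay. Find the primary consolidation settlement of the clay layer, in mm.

Mid-depth of clay below the ground surface: z = 2.5 + 6.2/2 = 5.6 m.
Total vertical stress at mid-clay: σ_v = 18.6×2.5 + 18.7×3.1 = 104.47 kPa.
Pore pressure: u = 9.81×(5.6 − 0) = 54.936 kPa.
Initial effective stress: σ'_0 = σ_v − u = 104.47 − 54.936 = 49.534 kPa.
Stress increase at mid-clay by the 2:1 spreading method:
Δσ = qB/(B+z) = 205×5.4/(5.4+5.6) = 100.64 kPa
Final effective stress: σ'_f = 49.534 + 100.64 = 150.17 kPa.
σ'_f = 150.17 ≤ σ'_p = 251 kPa, so the clay remains overconsolidated and only the recompression index applies:
S_c = C_r·H/(1+e₀)·log₁₀(σ'_f/σ'_0) = 0.067×6.2/1.82×log₁₀(150.17/49.534)
    = 0.22824 × 0.48168 = 0.1099 m

S_c ≈ 110 mm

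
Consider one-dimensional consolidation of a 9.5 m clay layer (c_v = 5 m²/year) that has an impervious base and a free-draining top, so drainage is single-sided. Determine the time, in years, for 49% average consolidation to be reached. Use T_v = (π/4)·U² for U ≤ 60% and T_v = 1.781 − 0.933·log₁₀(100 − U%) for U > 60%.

Drainage path length: H_d = H = 9.5 m (single drainage).
U ≤ 60%: T_v = (π/4)·U² = (π/4)×0.49² = 0.18857.
t = T_v·H_d²/c_v = 0.18857×9.5²/5 = 3.404 years.

t ≈ 3.4 years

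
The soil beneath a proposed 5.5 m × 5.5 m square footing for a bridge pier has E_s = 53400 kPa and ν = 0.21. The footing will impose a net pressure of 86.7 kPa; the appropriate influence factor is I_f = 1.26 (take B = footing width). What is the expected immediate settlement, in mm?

S_e ≈ 10.8 mm

Immediate (elastic) settlement: S_e = q·B·(1−ν²)/E_s · I_f.
S_e = 86.7 × 5.5 × (1 − 0.21²) / 53400 × 1.26
    = 86.7 × 5.5 × 0.9559 / 53400 × 1.26
    = 0.01076 m = 10.76 mm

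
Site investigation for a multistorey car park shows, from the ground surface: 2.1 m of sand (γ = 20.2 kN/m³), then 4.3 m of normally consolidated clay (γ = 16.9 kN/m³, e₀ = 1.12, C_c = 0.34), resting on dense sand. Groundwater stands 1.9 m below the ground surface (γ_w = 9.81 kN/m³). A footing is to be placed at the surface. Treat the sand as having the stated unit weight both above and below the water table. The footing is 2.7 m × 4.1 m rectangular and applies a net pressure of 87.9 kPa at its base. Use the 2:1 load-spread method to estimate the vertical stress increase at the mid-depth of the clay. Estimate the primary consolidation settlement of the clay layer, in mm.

S_c ≈ 78.8 mm

Mid-depth of clay below the ground surface: z = 2.1 + 4.3/2 = 4.25 m.
Total vertical stress at mid-clay: σ_v = 20.2×2.1 + 16.9×2.15 = 78.755 kPa.
Pore pressure: u = 9.81×(4.25 − 1.9) = 23.054 kPa.
Initial effective stress: σ'_0 = σ_v − u = 78.755 − 23.054 = 55.701 kPa.
Stress increase at mid-clay by the 2:1 spreading method:
Δσ = qBL/((B+z)(L+z)) = 87.9×2.7×4.1/((2.7+4.25)(4.1+4.25)) = 16.767 kPa
Final effective stress: σ'_f = σ'_0 + Δσ = 55.701 + 16.767 = 72.468 kPa.
Normally consolidated clay, so the full stress increment lies on the virgin compression line:
S_c = C_c·H/(1+e₀)·log₁₀(σ'_f/σ'_0) = 0.34×4.3/(1+1.12)×log₁₀(72.468/55.701)
    = 0.68962 × 0.11428 = 0.07881 m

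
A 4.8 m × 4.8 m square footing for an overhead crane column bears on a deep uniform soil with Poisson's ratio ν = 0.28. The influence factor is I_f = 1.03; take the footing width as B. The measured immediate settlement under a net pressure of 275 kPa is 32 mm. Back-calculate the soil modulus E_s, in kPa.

E_s ≈ 39200 kPa

S_e = q·B·(1−ν²)/E_s · I_f  ⇒  E_s = q·B·(1−ν²)·I_f / S_e.
E_s = 275 × 4.8 × 0.9216 × 1.03 / 0.032 = 39160 kPa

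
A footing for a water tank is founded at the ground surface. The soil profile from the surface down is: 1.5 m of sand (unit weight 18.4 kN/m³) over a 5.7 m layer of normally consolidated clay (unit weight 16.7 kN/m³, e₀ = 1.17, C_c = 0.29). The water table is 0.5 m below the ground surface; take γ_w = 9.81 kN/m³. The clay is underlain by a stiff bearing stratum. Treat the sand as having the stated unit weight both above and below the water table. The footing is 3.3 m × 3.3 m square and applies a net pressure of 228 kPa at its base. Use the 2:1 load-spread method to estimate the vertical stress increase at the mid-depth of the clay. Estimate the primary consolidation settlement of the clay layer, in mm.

Mid-depth of clay below the ground surface: z = 1.5 + 5.7/2 = 4.35 m.
Total vertical stress at mid-clay: σ_v = 18.4×1.5 + 16.7×2.85 = 75.195 kPa.
Pore pressure: u = 9.81×(4.35 − 0.5) = 37.769 kPa.
Initial effective stress: σ'_0 = σ_v − u = 75.195 − 37.769 = 37.426 kPa.
Stress increase at mid-clay by the 2:1 spreading method:
Δσ = qBL/((B+z)(L+z)) = 228×3.3×3.3/((3.3+4.35)(3.3+4.35)) = 42.427 kPa
Final effective stress: σ'_f = σ'_0 + Δσ = 37.426 + 42.427 = 79.853 kPa.
Normally consolidated clay, so the full stress increment lies on the virgin compression line:
S_c = C_c·H/(1+e₀)·log₁₀(σ'_f/σ'_0) = 0.29×5.7/(1+1.17)×log₁₀(79.853/37.426)
    = 0.76175 × 0.32912 = 0.2507 m

S_c ≈ 251 mm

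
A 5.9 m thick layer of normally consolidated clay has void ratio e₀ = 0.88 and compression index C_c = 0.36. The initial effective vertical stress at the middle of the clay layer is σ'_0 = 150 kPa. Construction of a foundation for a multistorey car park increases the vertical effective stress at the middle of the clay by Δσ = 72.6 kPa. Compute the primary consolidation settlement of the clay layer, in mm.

S_c ≈ 194 mm

Final effective stress: σ'_f = σ'_0 + Δσ = 150 + 72.6 = 222.6 kPa.
Normally consolidated clay, so the full stress increment lies on the virgin compression line:
S_c = C_c·H/(1+e₀)·log₁₀(σ'_f/σ'_0) = 0.36×5.9/(1+0.88)×log₁₀(222.6/150)
    = 1.1298 × 0.17143 = 0.1937 m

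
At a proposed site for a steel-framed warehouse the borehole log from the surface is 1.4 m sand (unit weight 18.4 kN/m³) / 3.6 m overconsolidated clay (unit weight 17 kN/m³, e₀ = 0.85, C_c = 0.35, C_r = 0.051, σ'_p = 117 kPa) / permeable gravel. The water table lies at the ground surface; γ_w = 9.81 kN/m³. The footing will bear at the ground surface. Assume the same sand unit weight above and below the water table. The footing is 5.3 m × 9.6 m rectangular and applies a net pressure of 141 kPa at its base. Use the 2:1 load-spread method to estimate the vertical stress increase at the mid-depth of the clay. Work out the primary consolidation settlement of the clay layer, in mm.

Mid-depth of clay below the ground surface: z = 1.4 + 3.6/2 = 3.2 m.
Total vertical stress at mid-clay: σ_v = 18.4×1.4 + 17×1.8 = 56.36 kPa.
Pore pressure: u = 9.81×(3.2 − 0) = 31.392 kPa.
Initial effective stress: σ'_0 = σ_v − u = 56.36 − 31.392 = 24.968 kPa.
Stress increase at mid-clay by the 2:1 spreading method:
Δσ = qBL/((B+z)(L+z)) = 141×5.3×9.6/((5.3+3.2)(9.6+3.2)) = 65.938 kPa
Final effective stress: σ'_f = 24.968 + 65.938 = 90.906 kPa.
σ'_f = 90.906 ≤ σ'_p = 117 kPa, so the clay remains overconsolidated and only the recompression index applies:
S_c = C_r·H/(1+e₀)·log₁₀(σ'_f/σ'_0) = 0.051×3.6/1.85×log₁₀(90.906/24.968)
    = 0.099241 × 0.56121 = 0.05569 m

S_c ≈ 55.7 mm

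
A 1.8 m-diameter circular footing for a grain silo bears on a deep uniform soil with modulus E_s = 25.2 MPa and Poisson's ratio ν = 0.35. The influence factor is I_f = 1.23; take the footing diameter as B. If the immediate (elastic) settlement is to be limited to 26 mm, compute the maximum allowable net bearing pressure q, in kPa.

E_s = 25.2 MPa = 25200 kPa.
S_e = q·B·(1−ν²)/E_s · I_f  ⇒  q = S_e·E_s / (B·(1−ν²)·I_f).
q = 0.026 × 25200 / (1.8 × 0.8775 × 1.23) = 337.2 kPa

q ≈ 337 kPa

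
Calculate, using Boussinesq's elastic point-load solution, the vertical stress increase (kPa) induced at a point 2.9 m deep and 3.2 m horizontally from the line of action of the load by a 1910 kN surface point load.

Boussinesq vertical stress below a point load on an elastic half-space:
Δσ_z = 3P/(2πz²) · [1 + (r/z)²]^(−5/2)
r/z = 3.2/2.9 = 1.1034; [1+(r/z)²]^(−5/2) = 0.13655.
Δσ_z = 3×1910/(2π×2.9²) × 0.13655 = 108.44 × 0.13655 = 14.81 kPa

Δσ_z ≈ 14.8 kPa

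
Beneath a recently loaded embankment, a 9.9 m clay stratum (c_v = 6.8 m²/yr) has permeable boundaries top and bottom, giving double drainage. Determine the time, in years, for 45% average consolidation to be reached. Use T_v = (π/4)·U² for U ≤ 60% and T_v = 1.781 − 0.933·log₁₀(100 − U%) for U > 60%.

Drainage path length: H_d = H/2 = 4.95 m (double drainage).
U ≤ 60%: T_v = (π/4)·U² = (π/4)×0.45² = 0.15904.
t = T_v·H_d²/c_v = 0.15904×4.95²/6.8 = 0.5731 years.

t ≈ 0.573 years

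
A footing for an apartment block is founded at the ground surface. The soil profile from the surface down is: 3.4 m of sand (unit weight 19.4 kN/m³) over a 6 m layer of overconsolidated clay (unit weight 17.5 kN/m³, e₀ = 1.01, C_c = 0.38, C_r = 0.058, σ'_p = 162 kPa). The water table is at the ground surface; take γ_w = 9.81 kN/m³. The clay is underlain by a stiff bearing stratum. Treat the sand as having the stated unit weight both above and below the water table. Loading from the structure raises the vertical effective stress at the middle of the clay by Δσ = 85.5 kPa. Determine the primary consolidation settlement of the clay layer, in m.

S_c ≈ 0.07 m

Mid-depth of clay below the ground surface: z = 3.4 + 6/2 = 6.4 m.
Total vertical stress at mid-clay: σ_v = 19.4×3.4 + 17.5×3 = 118.46 kPa.
Pore pressure: u = 9.81×(6.4 − 0) = 62.784 kPa.
Initial effective stress: σ'_0 = σ_v − u = 118.46 − 62.784 = 55.676 kPa.
Final effective stress: σ'_f = 55.676 + 85.5 = 141.18 kPa.
σ'_f = 141.18 ≤ σ'_p = 162 kPa, so the clay remains overconsolidated and only the recompression index applies:
S_c = C_r·H/(1+e₀)·log₁₀(σ'_f/σ'_0) = 0.058×6/2.01×log₁₀(141.18/55.676)
    = 0.17314 × 0.40411 = 0.06997 m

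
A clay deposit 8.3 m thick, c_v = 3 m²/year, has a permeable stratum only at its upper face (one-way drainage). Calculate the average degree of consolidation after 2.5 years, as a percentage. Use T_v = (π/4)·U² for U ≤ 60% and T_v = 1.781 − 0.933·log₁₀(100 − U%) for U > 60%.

U ≈ 37.2 %

Drainage path length: H_d = H = 8.3 m (single drainage).
T_v = c_v·t/H_d² = 3×2.5/8.3² = 0.10887.
T_v = 0.10887 corresponds to the U ≤ 60% branch:
U = √(4T_v/π) = 0.3723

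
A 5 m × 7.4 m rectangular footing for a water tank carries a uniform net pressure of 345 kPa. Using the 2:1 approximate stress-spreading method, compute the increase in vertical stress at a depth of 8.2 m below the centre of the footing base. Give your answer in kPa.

By the 2:1 method the load spreads at 1 horizontal : 2 vertical, so at depth z the loaded area has grown by z in each plan dimension:
Δσ = qBL/((B+z)(L+z)) = 345×5×7.4/((5+8.2)(7.4+8.2)) = 61.99 kPa

Δσ_z ≈ 62 kPa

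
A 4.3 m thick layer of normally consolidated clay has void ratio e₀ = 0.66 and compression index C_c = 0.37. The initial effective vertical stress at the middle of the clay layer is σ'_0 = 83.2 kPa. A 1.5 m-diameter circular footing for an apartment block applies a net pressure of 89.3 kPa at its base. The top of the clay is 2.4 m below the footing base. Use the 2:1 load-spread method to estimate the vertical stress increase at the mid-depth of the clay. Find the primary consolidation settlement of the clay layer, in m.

Mid-depth of clay below the footing base: z = 2.4 + 4.3/2 = 4.55 m.
Stress increase at mid-clay by the 2:1 spreading method:
Δσ ≈ qD²/(D+z)² = 89.3×1.5²/(1.5+4.55)² = 5.4894 kPa
Final effective stress: σ'_f = σ'_0 + Δσ = 83.2 + 5.4894 = 88.689 kPa.
Normally consolidated clay, so the full stress increment lies on the virgin compression line:
S_c = C_c·H/(1+e₀)·log₁₀(σ'_f/σ'_0) = 0.37×4.3/(1+0.66)×log₁₀(88.689/83.2)
    = 0.95843 × 0.027746 = 0.02659 m

S_c ≈ 0.0266 m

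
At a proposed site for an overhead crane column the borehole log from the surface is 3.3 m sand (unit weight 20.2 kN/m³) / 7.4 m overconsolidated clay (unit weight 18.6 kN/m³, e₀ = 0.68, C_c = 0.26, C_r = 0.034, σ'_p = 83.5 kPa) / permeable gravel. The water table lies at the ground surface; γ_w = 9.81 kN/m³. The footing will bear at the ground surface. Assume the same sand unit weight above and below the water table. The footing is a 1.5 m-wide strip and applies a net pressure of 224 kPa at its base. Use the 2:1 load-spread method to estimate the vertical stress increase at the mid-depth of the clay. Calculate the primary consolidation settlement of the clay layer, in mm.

S_c ≈ 135 mm

Mid-depth of clay below the ground surface: z = 3.3 + 7.4/2 = 7 m.
Total vertical stress at mid-clay: σ_v = 20.2×3.3 + 18.6×3.7 = 135.48 kPa.
Pore pressure: u = 9.81×(7 − 0) = 68.67 kPa.
Initial effective stress: σ'_0 = σ_v − u = 135.48 − 68.67 = 66.81 kPa.
Stress increase at mid-clay by the 2:1 spreading method:
Δσ = qB/(B+z) = 224×1.5/(1.5+7) = 39.529 kPa
Final effective stress: σ'_f = 66.81 + 39.529 = 106.34 kPa.
σ'_f = 106.34 > σ'_p = 83.5 kPa, so the stress path crosses the preconsolidation pressure — recompression up to σ'_p, then virgin compression beyond:
S_c = H/(1+e₀)·[C_r·log₁₀(σ'_p/σ'_0) + C_c·log₁₀(σ'_f/σ'_p)]
    = 7.4/1.68 × [0.034×log₁₀(83.5/66.81) + 0.26×log₁₀(106.34/83.5)]
    = 4.4048 × [0.0032927 + 0.027303] = 0.1348 m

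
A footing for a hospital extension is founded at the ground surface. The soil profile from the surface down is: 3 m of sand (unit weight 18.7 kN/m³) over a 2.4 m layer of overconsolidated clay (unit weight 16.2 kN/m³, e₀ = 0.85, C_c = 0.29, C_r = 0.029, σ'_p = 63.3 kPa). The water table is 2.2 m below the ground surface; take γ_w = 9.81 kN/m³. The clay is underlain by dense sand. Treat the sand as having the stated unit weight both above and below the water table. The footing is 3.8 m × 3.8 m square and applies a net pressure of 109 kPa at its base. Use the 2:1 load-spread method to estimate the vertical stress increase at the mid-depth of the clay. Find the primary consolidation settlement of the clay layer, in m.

S_c ≈ 0.0413 m

Mid-depth of clay below the ground surface: z = 3 + 2.4/2 = 4.2 m.
Total vertical stress at mid-clay: σ_v = 18.7×3 + 16.2×1.2 = 75.54 kPa.
Pore pressure: u = 9.81×(4.2 − 2.2) = 19.62 kPa.
Initial effective stress: σ'_0 = σ_v − u = 75.54 − 19.62 = 55.92 kPa.
Stress increase at mid-clay by the 2:1 spreading method:
Δσ = qBL/((B+z)(L+z)) = 109×3.8×3.8/((3.8+4.2)(3.8+4.2)) = 24.593 kPa
Final effective stress: σ'_f = 55.92 + 24.593 = 80.513 kPa.
σ'_f = 80.513 > σ'_p = 63.3 kPa, so the stress path crosses the preconsolidation pressure — recompression up to σ'_p, then virgin compression beyond:
S_c = H/(1+e₀)·[C_r·log₁₀(σ'_p/σ'_0) + C_c·log₁₀(σ'_f/σ'_p)]
    = 2.4/1.85 × [0.029×log₁₀(63.3/55.92) + 0.29×log₁₀(80.513/63.3)]
    = 1.2973 × [0.0015613 + 0.030294] = 0.04133 m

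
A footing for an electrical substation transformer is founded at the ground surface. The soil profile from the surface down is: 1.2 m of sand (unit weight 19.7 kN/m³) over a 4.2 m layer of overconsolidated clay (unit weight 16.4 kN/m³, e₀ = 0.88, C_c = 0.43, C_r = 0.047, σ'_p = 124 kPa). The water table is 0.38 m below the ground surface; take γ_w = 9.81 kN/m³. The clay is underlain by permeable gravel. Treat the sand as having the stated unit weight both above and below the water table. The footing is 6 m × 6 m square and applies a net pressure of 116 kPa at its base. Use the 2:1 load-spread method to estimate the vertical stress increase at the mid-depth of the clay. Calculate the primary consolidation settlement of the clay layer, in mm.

S_c ≈ 44.3 mm

Mid-depth of clay below the ground surface: z = 1.2 + 4.2/2 = 3.3 m.
Total vertical stress at mid-clay: σ_v = 19.7×1.2 + 16.4×2.1 = 58.08 kPa.
Pore pressure: u = 9.81×(3.3 − 0.38) = 28.645 kPa.
Initial effective stress: σ'_0 = σ_v − u = 58.08 − 28.645 = 29.435 kPa.
Stress increase at mid-clay by the 2:1 spreading method:
Δσ = qBL/((B+z)(L+z)) = 116×6×6/((6+3.3)(6+3.3)) = 48.283 kPa
Final effective stress: σ'_f = 29.435 + 48.283 = 77.718 kPa.
σ'_f = 77.718 ≤ σ'_p = 124 kPa, so the clay remains overconsolidated and only the recompression index applies:
S_c = C_r·H/(1+e₀)·log₁₀(σ'_f/σ'_0) = 0.047×4.2/1.88×log₁₀(77.718/29.435)
    = 0.105 × 0.42166 = 0.04427 m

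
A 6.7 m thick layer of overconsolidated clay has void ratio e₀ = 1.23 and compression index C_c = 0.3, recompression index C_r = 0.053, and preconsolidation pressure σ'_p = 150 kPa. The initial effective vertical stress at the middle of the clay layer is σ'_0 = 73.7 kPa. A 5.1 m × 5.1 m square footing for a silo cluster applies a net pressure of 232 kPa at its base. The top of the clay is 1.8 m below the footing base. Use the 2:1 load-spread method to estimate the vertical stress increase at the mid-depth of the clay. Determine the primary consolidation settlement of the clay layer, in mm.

Mid-depth of clay below the footing base: z = 1.8 + 6.7/2 = 5.15 m.
Stress increase at mid-clay by the 2:1 spreading method:
Δσ = qBL/((B+z)(L+z)) = 232×5.1×5.1/((5.1+5.15)(5.1+5.15)) = 57.436 kPa
Final effective stress: σ'_f = 73.7 + 57.436 = 131.14 kPa.
σ'_f = 131.14 ≤ σ'_p = 150 kPa, so the clay remains overconsolidated and only the recompression index applies:
S_c = C_r·H/(1+e₀)·log₁₀(σ'_f/σ'_0) = 0.053×6.7/2.23×log₁₀(131.14/73.7)
    = 0.15924 × 0.25027 = 0.03985 m

S_c ≈ 39.9 mm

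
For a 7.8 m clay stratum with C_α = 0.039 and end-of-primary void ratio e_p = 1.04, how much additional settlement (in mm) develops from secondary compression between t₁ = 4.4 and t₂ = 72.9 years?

Secondary compression: S_s = C_α·H/(1+e_p)·log₁₀(t₂/t₁)
S_s = 0.039×7.8/(1+1.04)×log₁₀(72.9/4.4)
    = 0.1491 × 1.219 = 0.1818 m

S_s ≈ 182 mm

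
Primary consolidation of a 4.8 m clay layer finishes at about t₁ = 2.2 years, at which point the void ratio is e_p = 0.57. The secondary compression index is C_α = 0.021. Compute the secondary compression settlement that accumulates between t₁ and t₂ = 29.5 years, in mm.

S_s ≈ 72.4 mm

Secondary compression: S_s = C_α·H/(1+e_p)·log₁₀(t₂/t₁)
S_s = 0.021×4.8/(1+0.57)×log₁₀(29.5/2.2)
    = 0.0642 × 1.127 = 0.07238 m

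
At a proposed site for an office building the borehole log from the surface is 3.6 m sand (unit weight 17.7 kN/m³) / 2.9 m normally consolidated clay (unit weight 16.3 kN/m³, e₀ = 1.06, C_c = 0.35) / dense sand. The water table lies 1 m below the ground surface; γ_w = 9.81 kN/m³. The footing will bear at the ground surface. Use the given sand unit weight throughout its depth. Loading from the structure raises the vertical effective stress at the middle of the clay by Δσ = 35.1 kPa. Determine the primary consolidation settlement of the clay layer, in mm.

S_c ≈ 118 mm

Mid-depth of clay below the ground surface: z = 3.6 + 2.9/2 = 5.05 m.
Total vertical stress at mid-clay: σ_v = 17.7×3.6 + 16.3×1.45 = 87.355 kPa.
Pore pressure: u = 9.81×(5.05 − 1) = 39.73 kPa.
Initial effective stress: σ'_0 = σ_v − u = 87.355 − 39.73 = 47.625 kPa.
Final effective stress: σ'_f = σ'_0 + Δσ = 47.625 + 35.1 = 82.725 kPa.
Normally consolidated clay, so the full stress increment lies on the virgin compression line:
S_c = C_c·H/(1+e₀)·log₁₀(σ'_f/σ'_0) = 0.35×2.9/(1+1.06)×log₁₀(82.725/47.625)
    = 0.49272 × 0.2398 = 0.1182 m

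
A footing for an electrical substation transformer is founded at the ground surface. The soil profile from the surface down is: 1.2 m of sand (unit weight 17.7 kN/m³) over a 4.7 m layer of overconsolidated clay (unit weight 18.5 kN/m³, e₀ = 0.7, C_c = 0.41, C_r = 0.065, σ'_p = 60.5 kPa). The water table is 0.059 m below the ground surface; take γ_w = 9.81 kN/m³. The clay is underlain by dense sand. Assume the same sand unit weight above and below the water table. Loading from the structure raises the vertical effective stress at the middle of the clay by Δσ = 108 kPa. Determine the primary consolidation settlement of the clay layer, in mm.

Mid-depth of clay below the ground surface: z = 1.2 + 4.7/2 = 3.55 m.
Total vertical stress at mid-clay: σ_v = 17.7×1.2 + 18.5×2.35 = 64.715 kPa.
Pore pressure: u = 9.81×(3.55 − 0.059) = 34.247 kPa.
Initial effective stress: σ'_0 = σ_v − u = 64.715 − 34.247 = 30.468 kPa.
Final effective stress: σ'_f = 30.468 + 108 = 138.47 kPa.
σ'_f = 138.47 > σ'_p = 60.5 kPa, so the stress path crosses the preconsolidation pressure — recompression up to σ'_p, then virgin compression beyond:
S_c = H/(1+e₀)·[C_r·log₁₀(σ'_p/σ'_0) + C_c·log₁₀(σ'_f/σ'_p)]
    = 4.7/1.7 × [0.065×log₁₀(60.5/30.468) + 0.41×log₁₀(138.47/60.5)]
    = 2.7647 × [0.019364 + 0.14744] = 0.4612 m

S_c ≈ 461 mm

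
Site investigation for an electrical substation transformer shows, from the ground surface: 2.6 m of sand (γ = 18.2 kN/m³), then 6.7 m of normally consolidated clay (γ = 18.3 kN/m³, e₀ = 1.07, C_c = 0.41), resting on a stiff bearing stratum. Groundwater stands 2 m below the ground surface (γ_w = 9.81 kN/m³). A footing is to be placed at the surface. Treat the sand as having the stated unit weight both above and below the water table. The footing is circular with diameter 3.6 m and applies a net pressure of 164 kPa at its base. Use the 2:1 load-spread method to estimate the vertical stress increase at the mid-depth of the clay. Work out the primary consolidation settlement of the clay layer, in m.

Mid-depth of clay below the ground surface: z = 2.6 + 6.7/2 = 5.95 m.
Total vertical stress at mid-clay: σ_v = 18.2×2.6 + 18.3×3.35 = 108.62 kPa.
Pore pressure: u = 9.81×(5.95 − 2) = 38.75 kPa.
Initial effective stress: σ'_0 = σ_v − u = 108.62 − 38.75 = 69.87 kPa.
Stress increase at mid-clay by the 2:1 spreading method:
Δσ ≈ qD²/(D+z)² = 164×3.6²/(3.6+5.95)² = 23.305 kPa
Final effective stress: σ'_f = σ'_0 + Δσ = 69.87 + 23.305 = 93.175 kPa.
Normally consolidated clay, so the full stress increment lies on the virgin compression line:
S_c = C_c·H/(1+e₀)·log₁₀(σ'_f/σ'_0) = 0.41×6.7/(1+1.07)×log₁₀(93.175/69.87)
    = 1.3271 × 0.12501 = 0.1659 m

S_c ≈ 0.166 m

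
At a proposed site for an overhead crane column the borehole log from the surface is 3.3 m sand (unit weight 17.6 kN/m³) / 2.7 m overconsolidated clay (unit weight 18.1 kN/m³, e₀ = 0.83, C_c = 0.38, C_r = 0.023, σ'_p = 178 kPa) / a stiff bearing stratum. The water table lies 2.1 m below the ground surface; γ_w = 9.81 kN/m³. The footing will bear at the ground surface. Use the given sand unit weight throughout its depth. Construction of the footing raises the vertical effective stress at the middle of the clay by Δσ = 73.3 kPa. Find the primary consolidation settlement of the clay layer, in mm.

Mid-depth of clay below the ground surface: z = 3.3 + 2.7/2 = 4.65 m.
Total vertical stress at mid-clay: σ_v = 17.6×3.3 + 18.1×1.35 = 82.515 kPa.
Pore pressure: u = 9.81×(4.65 − 2.1) = 25.015 kPa.
Initial effective stress: σ'_0 = σ_v − u = 82.515 − 25.015 = 57.5 kPa.
Final effective stress: σ'_f = 57.5 + 73.3 = 130.8 kPa.
σ'_f = 130.8 ≤ σ'_p = 178 kPa, so the clay remains overconsolidated and only the recompression index applies:
S_c = C_r·H/(1+e₀)·log₁₀(σ'_f/σ'_0) = 0.023×2.7/1.83×log₁₀(130.8/57.5)
    = 0.033934 × 0.35694 = 0.01211 m

S_c ≈ 12.1 mm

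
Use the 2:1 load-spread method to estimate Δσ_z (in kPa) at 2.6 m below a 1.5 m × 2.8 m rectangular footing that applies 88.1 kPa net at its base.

By the 2:1 method the load spreads at 1 horizontal : 2 vertical, so at depth z the loaded area has grown by z in each plan dimension:
Δσ = qBL/((B+z)(L+z)) = 88.1×1.5×2.8/((1.5+2.6)(2.8+2.6)) = 16.713 kPa

Δσ_z ≈ 16.7 kPa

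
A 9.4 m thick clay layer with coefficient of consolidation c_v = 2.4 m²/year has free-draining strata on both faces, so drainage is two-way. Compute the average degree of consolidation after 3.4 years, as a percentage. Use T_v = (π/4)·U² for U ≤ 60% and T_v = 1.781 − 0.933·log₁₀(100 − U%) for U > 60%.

U ≈ 67.4 %

Drainage path length: H_d = H/2 = 4.7 m (double drainage).
T_v = c_v·t/H_d² = 2.4×3.4/4.7² = 0.3694.
T_v = 0.3694 corresponds to the U > 60% branch:
U = 1 − 10^((1.781 − T_v)/0.933)/100 = 0.6742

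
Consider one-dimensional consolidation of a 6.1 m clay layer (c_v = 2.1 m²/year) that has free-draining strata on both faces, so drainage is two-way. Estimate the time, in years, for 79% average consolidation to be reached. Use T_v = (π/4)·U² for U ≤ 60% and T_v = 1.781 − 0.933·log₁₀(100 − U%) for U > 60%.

t ≈ 2.42 years

Drainage path length: H_d = H/2 = 3.05 m (double drainage).
U > 60%: T_v = 1.781 − 0.933·log₁₀(100 − 79) = 0.54737.
t = T_v·H_d²/c_v = 0.54737×3.05²/2.1 = 2.425 years.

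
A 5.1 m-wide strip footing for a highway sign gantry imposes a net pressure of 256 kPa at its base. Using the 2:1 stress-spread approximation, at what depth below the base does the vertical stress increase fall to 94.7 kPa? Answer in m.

2:1 spreading — at depth z the loaded area has grown by z in each plan dimension:
qB/(B+z) = Δσ_z ⇒ z = qB/Δσ_z − B = 256×5.1/94.7 − 5.1 = 8.687 m

z ≈ 8.69 m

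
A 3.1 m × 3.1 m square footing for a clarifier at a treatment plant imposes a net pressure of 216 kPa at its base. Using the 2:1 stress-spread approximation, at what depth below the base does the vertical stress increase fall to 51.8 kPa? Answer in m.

z ≈ 3.23 m

2:1 spreading — at depth z the loaded area has grown by z in each plan dimension:
qB²/(B+z)² = Δσ_z ⇒ z = B(√(q/Δσ_z) − 1) = 3.1×(√(216/51.8) − 1) = 3.23 m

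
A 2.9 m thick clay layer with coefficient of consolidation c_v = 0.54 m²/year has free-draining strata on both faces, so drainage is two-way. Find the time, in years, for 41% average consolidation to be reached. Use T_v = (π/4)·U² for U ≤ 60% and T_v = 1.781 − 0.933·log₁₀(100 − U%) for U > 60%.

t ≈ 0.514 years

Drainage path length: H_d = H/2 = 1.45 m (double drainage).
U ≤ 60%: T_v = (π/4)·U² = (π/4)×0.41² = 0.13203.
t = T_v·H_d²/c_v = 0.13203×1.45²/0.54 = 0.5141 years.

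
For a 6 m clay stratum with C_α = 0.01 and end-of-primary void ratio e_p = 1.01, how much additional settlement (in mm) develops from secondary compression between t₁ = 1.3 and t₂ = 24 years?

S_s ≈ 37.8 mm

Secondary compression: S_s = C_α·H/(1+e_p)·log₁₀(t₂/t₁)
S_s = 0.01×6/(1+1.01)×log₁₀(24/1.3)
    = 0.02985 × 1.266 = 0.0378 m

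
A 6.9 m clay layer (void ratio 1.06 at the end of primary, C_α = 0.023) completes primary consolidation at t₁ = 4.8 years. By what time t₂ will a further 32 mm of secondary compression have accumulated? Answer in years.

t₂ ≈ 12.5 years

S_s = C_α·H/(1+e_p)·log₁₀(t₂/t₁) ⇒ log₁₀(t₂/t₁) = S_s·(1+e_p)/(C_α·H).
log₁₀(t₂/t₁) = 0.032 × (1+1.06) / (0.023×6.9) = 0.4154
t₂ = t₁ × 10^0.4154 = 4.8 × 2.602 = 12.49 years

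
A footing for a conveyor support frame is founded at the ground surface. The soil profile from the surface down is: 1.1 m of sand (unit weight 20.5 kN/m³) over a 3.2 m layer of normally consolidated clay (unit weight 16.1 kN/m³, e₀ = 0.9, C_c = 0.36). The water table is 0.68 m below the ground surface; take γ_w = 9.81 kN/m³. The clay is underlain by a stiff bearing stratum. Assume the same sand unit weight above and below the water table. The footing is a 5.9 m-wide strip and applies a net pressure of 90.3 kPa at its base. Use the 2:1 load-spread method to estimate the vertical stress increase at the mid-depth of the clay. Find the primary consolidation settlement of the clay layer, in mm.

Mid-depth of clay below the ground surface: z = 1.1 + 3.2/2 = 2.7 m.
Total vertical stress at mid-clay: σ_v = 20.5×1.1 + 16.1×1.6 = 48.31 kPa.
Pore pressure: u = 9.81×(2.7 − 0.68) = 19.816 kPa.
Initial effective stress: σ'_0 = σ_v − u = 48.31 − 19.816 = 28.494 kPa.
Stress increase at mid-clay by the 2:1 spreading method:
Δσ = qB/(B+z) = 90.3×5.9/(5.9+2.7) = 61.95 kPa
Final effective stress: σ'_f = σ'_0 + Δσ = 28.494 + 61.95 = 90.444 kPa.
Normally consolidated clay, so the full stress increment lies on the virgin compression line:
S_c = C_c·H/(1+e₀)·log₁₀(σ'_f/σ'_0) = 0.36×3.2/(1+0.9)×log₁₀(90.444/28.494)
    = 0.60632 × 0.50163 = 0.3041 m

S_c ≈ 304 mm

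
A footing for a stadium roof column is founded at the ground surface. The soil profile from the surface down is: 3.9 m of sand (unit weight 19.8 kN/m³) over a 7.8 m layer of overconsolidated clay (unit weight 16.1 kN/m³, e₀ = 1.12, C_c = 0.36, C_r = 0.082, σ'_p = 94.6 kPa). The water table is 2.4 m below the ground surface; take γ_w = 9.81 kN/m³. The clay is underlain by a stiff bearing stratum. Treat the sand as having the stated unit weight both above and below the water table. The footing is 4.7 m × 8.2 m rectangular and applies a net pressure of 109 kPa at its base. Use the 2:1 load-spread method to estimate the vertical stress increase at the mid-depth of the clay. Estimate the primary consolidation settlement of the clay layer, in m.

Mid-depth of clay below the ground surface: z = 3.9 + 7.8/2 = 7.8 m.
Total vertical stress at mid-clay: σ_v = 19.8×3.9 + 16.1×3.9 = 140.01 kPa.
Pore pressure: u = 9.81×(7.8 − 2.4) = 52.974 kPa.
Initial effective stress: σ'_0 = σ_v − u = 140.01 − 52.974 = 87.036 kPa.
Stress increase at mid-clay by the 2:1 spreading method:
Δσ = qBL/((B+z)(L+z)) = 109×4.7×8.2/((4.7+7.8)(8.2+7.8)) = 21.004 kPa
Final effective stress: σ'_f = 87.036 + 21.004 = 108.04 kPa.
σ'_f = 108.04 > σ'_p = 94.6 kPa, so the stress path crosses the preconsolidation pressure — recompression up to σ'_p, then virgin compression beyond:
S_c = H/(1+e₀)·[C_r·log₁₀(σ'_p/σ'_0) + C_c·log₁₀(σ'_f/σ'_p)]
    = 7.8/2.12 × [0.082×log₁₀(94.6/87.036) + 0.36×log₁₀(108.04/94.6)]
    = 3.6792 × [0.0029678 + 0.02077] = 0.08734 m

S_c ≈ 0.0873 m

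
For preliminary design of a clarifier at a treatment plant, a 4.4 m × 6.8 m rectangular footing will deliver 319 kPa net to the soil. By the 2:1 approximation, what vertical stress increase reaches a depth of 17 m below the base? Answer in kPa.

Δσ_z ≈ 18.7 kPa

By the 2:1 method the load spreads at 1 horizontal : 2 vertical, so at depth z the loaded area has grown by z in each plan dimension:
Δσ = qBL/((B+z)(L+z)) = 319×4.4×6.8/((4.4+17)(6.8+17)) = 18.74 kPa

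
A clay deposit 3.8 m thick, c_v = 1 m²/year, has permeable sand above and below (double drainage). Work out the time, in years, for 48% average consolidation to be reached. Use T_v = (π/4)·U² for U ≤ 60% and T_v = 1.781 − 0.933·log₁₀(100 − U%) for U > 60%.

t ≈ 0.653 years

Drainage path length: H_d = H/2 = 1.9 m (double drainage).
U ≤ 60%: T_v = (π/4)·U² = (π/4)×0.48² = 0.18096.
t = T_v·H_d²/c_v = 0.18096×1.9²/1 = 0.6533 years.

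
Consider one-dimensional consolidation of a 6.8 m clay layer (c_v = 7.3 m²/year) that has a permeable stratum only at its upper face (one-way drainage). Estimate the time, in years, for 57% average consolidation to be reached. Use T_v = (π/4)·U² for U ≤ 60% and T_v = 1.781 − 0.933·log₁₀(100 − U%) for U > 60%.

Drainage path length: H_d = H = 6.8 m (single drainage).
U ≤ 60%: T_v = (π/4)·U² = (π/4)×0.57² = 0.25518.
t = T_v·H_d²/c_v = 0.25518×6.8²/7.3 = 1.616 years.

t ≈ 1.62 years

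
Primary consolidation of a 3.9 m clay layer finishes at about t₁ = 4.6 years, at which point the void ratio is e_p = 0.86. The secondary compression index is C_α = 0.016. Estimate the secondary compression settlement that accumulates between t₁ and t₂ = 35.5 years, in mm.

Secondary compression: S_s = C_α·H/(1+e_p)·log₁₀(t₂/t₁)
S_s = 0.016×3.9/(1+0.86)×log₁₀(35.5/4.6)
    = 0.03355 × 0.8875 = 0.02977 m

S_s ≈ 29.8 mm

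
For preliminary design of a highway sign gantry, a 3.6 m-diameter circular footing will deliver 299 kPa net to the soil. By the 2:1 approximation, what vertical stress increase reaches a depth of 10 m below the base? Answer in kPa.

Δσ_z ≈ 21 kPa

By the 2:1 method the load spreads at 1 horizontal : 2 vertical, so at depth z the loaded area has grown by z in each plan dimension:
Δσ ≈ qD²/(D+z)² = 299×3.6²/(3.6+10)² = 20.951 kPa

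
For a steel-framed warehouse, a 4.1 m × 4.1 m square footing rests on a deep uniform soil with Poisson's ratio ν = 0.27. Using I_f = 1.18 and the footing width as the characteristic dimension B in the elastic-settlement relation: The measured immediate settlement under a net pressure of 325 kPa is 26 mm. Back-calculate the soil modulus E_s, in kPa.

S_e = q·B·(1−ν²)/E_s · I_f  ⇒  E_s = q·B·(1−ν²)·I_f / S_e.
E_s = 325 × 4.1 × 0.9271 × 1.18 / 0.026 = 56070 kPa

E_s ≈ 56100 kPa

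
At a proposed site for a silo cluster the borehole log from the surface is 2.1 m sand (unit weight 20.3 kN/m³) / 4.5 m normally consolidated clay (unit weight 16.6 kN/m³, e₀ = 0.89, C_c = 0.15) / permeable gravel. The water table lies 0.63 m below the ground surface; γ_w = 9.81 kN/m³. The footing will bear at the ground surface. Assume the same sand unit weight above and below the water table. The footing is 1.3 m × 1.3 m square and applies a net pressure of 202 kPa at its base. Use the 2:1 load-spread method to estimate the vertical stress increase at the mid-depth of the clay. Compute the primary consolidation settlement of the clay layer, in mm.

Mid-depth of clay below the ground surface: z = 2.1 + 4.5/2 = 4.35 m.
Total vertical stress at mid-clay: σ_v = 20.3×2.1 + 16.6×2.25 = 79.98 kPa.
Pore pressure: u = 9.81×(4.35 − 0.63) = 36.493 kPa.
Initial effective stress: σ'_0 = σ_v − u = 79.98 − 36.493 = 43.487 kPa.
Stress increase at mid-clay by the 2:1 spreading method:
Δσ = qBL/((B+z)(L+z)) = 202×1.3×1.3/((1.3+4.35)(1.3+4.35)) = 10.694 kPa
Final effective stress: σ'_f = σ'_0 + Δσ = 43.487 + 10.694 = 54.181 kPa.
Normally consolidated clay, so the full stress increment lies on the virgin compression line:
S_c = C_c·H/(1+e₀)·log₁₀(σ'_f/σ'_0) = 0.15×4.5/(1+0.89)×log₁₀(54.181/43.487)
    = 0.35714 × 0.095488 = 0.0341 m

S_c ≈ 34.1 mm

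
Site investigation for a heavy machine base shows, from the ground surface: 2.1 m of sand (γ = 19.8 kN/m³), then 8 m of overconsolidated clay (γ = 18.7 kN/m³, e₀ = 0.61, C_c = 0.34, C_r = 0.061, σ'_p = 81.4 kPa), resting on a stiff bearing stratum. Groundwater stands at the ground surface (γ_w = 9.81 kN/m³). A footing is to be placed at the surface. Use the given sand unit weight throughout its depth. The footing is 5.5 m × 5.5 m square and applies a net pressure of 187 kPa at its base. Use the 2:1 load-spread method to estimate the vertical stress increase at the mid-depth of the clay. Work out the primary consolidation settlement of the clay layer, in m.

S_c ≈ 0.188 m

Mid-depth of clay below the ground surface: z = 2.1 + 8/2 = 6.1 m.
Total vertical stress at mid-clay: σ_v = 19.8×2.1 + 18.7×4 = 116.38 kPa.
Pore pressure: u = 9.81×(6.1 − 0) = 59.841 kPa.
Initial effective stress: σ'_0 = σ_v − u = 116.38 − 59.841 = 56.539 kPa.
Stress increase at mid-clay by the 2:1 spreading method:
Δσ = qBL/((B+z)(L+z)) = 187×5.5×5.5/((5.5+6.1)(5.5+6.1)) = 42.039 kPa
Final effective stress: σ'_f = 56.539 + 42.039 = 98.578 kPa.
σ'_f = 98.578 > σ'_p = 81.4 kPa, so the stress path crosses the preconsolidation pressure — recompression up to σ'_p, then virgin compression beyond:
S_c = H/(1+e₀)·[C_r·log₁₀(σ'_p/σ'_0) + C_c·log₁₀(σ'_f/σ'_p)]
    = 8/1.61 × [0.061×log₁₀(81.4/56.539) + 0.34×log₁₀(98.578/81.4)]
    = 4.9689 × [0.0096549 + 0.028273] = 0.1885 m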